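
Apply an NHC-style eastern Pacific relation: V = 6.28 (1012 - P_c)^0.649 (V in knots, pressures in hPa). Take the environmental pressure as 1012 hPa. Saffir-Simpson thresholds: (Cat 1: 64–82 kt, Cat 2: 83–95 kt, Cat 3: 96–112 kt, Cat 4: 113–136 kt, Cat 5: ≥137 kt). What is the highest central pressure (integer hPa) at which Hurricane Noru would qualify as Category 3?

Category 3 begins at V = 96 kt.
Required ΔP = (96/6.28)^(1/0.649) = 15.287^1.541 ≈ 66.81 hPa.
P_c ≤ 1012 − 66.81 = 945.19, so the highest integer P_c is 945 hPa.

945 hPa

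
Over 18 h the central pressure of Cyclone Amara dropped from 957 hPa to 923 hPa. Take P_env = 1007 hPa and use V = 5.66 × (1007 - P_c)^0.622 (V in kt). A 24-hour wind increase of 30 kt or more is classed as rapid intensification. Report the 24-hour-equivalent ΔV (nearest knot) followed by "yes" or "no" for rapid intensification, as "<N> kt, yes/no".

33 kt, yes

V₁: ΔP = 50, V ≈ 5.66 × 50^0.622 ≈ 64.50 kt.
V₂: ΔP = 84, V ≈ 5.66 × 84^0.622 ≈ 89.07 kt.
ΔV over 18 h = 24.57 kt → 24 h equivalent = 24.57 × 24/18 ≈ 32.76 kt.
33 kt ≥ 30 kt ⇒ rapid intensification.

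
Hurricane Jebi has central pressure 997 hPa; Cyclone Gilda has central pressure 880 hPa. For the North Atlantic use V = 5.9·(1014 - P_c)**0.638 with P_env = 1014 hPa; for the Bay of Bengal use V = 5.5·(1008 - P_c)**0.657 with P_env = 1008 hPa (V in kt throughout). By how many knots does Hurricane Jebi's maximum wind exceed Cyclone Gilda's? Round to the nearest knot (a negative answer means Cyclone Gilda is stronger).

-97 kt

Hurricane Jebi: ΔP = 17; V ≈ 5.9 × 17^0.638 ≈ 35.96 kt.
Cyclone Gilda: ΔP = 128; V ≈ 5.5 × 128^0.657 ≈ 133.29 kt.
Difference ≈ 35.96 − 133.29 = -97.33 → -97 kt.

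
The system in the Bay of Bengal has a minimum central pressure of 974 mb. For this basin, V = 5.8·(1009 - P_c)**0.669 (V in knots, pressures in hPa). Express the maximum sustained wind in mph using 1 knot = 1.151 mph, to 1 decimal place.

72.0 mph

ΔP = 1009 − 974 = 35 mb.
V ≈ 5.8 × 35^0.669 = 5.8 × 10.789 ≈ 62.576 kt.
62.576 × 1.151 ≈ 72.03 mph → 72.0 mph.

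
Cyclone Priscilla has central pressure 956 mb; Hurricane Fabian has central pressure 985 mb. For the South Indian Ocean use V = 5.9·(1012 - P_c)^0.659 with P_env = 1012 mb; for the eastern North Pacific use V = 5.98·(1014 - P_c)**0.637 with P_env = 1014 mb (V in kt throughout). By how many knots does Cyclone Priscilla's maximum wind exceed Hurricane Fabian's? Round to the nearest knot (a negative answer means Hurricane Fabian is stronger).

33 kt

Cyclone Priscilla: ΔP = 56; V ≈ 5.9 × 56^0.659 ≈ 83.74 kt.
Hurricane Fabian: ΔP = 29; V ≈ 5.98 × 29^0.637 ≈ 51.08 kt.
Difference ≈ 83.74 − 51.08 = 32.66 → 33 kt.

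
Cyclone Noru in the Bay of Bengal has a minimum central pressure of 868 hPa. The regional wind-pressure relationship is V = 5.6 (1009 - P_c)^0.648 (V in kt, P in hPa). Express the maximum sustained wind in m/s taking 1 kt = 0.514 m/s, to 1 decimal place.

ΔP = 1009 − 868 = 141 hPa.
V ≈ 5.6 × 141^0.648 = 5.6 × 24.700 ≈ 138.319 kt.
138.319 × 0.514 ≈ 71.10 m/s → 71.1 m/s.

71.1 m/s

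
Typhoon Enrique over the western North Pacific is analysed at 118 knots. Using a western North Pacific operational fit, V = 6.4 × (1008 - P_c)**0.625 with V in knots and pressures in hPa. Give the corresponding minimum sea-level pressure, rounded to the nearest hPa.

902 hPa

ΔP = (V / 6.4)^(1/0.625) = (118/6.4)^1.600.
118/6.4 = 18.438; 18.438^1.600 ≈ 105.96 hPa.
P_c = 1008 − 105.96 = 902.04 ≈ 902 hPa.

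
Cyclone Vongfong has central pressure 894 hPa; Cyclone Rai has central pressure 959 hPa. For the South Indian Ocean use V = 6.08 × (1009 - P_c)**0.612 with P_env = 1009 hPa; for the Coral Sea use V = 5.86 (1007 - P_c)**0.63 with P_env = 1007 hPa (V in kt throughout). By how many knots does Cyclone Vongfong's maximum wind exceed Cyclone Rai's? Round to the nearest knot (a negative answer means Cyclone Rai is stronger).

Cyclone Vongfong: ΔP = 115; V ≈ 6.08 × 115^0.612 ≈ 110.93 kt.
Cyclone Rai: ΔP = 48; V ≈ 5.86 × 48^0.63 ≈ 67.16 kt.
Difference ≈ 110.93 − 67.16 = 43.77 → 44 kt.

44 kt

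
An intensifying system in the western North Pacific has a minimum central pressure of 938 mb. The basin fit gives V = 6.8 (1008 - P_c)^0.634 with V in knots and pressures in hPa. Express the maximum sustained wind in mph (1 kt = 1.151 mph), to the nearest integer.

116 mph

ΔP = 1008 − 938 = 70 mb.
V ≈ 6.8 × 70^0.634 = 6.8 × 14.784 ≈ 100.531 kt.
100.531 × 1.151 ≈ 115.71 mph → 116 mph.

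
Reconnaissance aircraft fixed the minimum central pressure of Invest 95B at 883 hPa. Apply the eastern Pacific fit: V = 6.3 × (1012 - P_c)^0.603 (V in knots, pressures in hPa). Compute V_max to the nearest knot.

118 kt

ΔP = 1012 − 883 = 129 hPa.
129^0.603 ≈ 18.736.
V ≈ 6.3 × 18.736 ≈ 118.0 kt.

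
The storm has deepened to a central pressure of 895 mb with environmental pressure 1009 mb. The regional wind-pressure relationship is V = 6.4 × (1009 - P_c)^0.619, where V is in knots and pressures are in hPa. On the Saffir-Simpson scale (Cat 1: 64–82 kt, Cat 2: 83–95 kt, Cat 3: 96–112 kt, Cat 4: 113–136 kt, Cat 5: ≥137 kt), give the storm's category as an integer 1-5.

ΔP = 1009 − 895 = 114 mb.
V ≈ 6.4 × 114^0.619 = 6.4 × 18.76 ≈ 120 kt.
120 kt falls in the Category 4 band.

4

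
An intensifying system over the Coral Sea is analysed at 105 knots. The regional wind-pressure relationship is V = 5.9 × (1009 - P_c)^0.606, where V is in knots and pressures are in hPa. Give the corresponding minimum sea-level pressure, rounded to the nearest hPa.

893 hPa

ΔP = (V / 5.9)^(1/0.606) = (105/5.9)^1.650.
105/5.9 = 17.797; 17.797^1.650 ≈ 115.68 hPa.
P_c = 1009 − 115.68 = 893.32 ≈ 893 hPa.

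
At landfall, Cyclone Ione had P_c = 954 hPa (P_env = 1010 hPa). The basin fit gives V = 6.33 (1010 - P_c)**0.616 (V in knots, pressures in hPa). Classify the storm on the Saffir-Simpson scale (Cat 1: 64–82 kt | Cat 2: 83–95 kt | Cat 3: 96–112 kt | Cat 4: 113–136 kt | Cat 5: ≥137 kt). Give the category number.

1

ΔP = 1010 − 954 = 56 hPa.
V ≈ 6.33 × 56^0.616 = 6.33 × 11.94 ≈ 76 kt.
76 kt falls in the Category 1 band.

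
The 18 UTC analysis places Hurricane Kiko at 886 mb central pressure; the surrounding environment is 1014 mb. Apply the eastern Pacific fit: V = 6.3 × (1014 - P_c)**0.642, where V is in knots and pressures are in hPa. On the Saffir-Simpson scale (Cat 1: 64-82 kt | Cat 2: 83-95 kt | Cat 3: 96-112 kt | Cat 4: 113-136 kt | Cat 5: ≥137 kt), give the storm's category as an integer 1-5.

5

ΔP = 1014 − 886 = 128 mb.
V ≈ 6.3 × 128^0.642 = 6.3 × 22.53 ≈ 142 kt.
142 kt falls in the Category 5 band.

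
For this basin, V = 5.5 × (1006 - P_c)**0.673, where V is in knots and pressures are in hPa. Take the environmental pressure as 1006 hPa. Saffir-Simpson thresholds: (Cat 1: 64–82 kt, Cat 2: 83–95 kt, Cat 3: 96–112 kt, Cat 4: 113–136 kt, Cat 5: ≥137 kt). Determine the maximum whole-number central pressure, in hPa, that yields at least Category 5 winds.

Category 5 begins at V = 137 kt.
Required ΔP = (137/5.5)^(1/0.673) = 24.909^1.486 ≈ 118.80 hPa.
P_c ≤ 1006 − 118.80 = 887.20, so the highest integer P_c is 887 hPa.

887 hPa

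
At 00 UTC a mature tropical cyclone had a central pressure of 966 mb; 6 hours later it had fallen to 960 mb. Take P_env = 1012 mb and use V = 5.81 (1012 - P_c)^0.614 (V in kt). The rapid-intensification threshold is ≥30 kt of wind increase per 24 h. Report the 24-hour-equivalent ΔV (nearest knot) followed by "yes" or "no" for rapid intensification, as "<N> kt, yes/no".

V₁: ΔP = 46, V ≈ 5.81 × 46^0.614 ≈ 60.97 kt.
V₂: ΔP = 52, V ≈ 5.81 × 52^0.614 ≈ 65.74 kt.
ΔV over 6 h = 4.77 kt → 24 h equivalent = 4.77 × 24/6 ≈ 19.08 kt.
19 kt < 30 kt ⇒ not rapid intensification.

19 kt, no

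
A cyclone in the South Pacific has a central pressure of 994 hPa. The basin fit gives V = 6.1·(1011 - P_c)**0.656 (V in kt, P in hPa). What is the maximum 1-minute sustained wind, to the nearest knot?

39 kt

ΔP = 1011 − 994 = 17 hPa.
17^0.656 ≈ 6.415.
V ≈ 6.1 × 6.415 ≈ 39.1 kt.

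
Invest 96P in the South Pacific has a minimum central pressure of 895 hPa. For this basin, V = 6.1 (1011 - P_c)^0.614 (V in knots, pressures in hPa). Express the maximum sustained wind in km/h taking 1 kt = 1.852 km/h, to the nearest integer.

209 km/h

ΔP = 1011 − 895 = 116 hPa.
V ≈ 6.1 × 116^0.614 = 6.1 × 18.517 ≈ 112.955 kt.
112.955 × 1.852 ≈ 209.19 km/h → 209 km/h.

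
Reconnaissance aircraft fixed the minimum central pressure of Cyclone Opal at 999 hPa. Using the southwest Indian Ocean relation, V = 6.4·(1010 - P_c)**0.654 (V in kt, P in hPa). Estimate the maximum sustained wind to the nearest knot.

31 kt

ΔP = 1010 − 999 = 11 hPa.
11^0.654 ≈ 4.798.
V ≈ 6.4 × 4.798 ≈ 30.7 kt.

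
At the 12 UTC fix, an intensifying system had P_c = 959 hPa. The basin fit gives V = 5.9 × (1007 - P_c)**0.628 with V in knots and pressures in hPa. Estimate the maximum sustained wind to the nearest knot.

ΔP = 1007 − 959 = 48 hPa.
48^0.628 ≈ 11.372.
V ≈ 5.9 × 11.372 ≈ 67.1 kt.

67 kt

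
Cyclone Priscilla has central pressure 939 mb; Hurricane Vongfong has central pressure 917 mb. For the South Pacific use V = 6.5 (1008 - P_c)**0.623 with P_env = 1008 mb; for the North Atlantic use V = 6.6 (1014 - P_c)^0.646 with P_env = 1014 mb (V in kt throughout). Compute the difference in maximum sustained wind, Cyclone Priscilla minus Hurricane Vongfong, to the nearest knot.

-36 kt

Cyclone Priscilla: ΔP = 69; V ≈ 6.5 × 69^0.623 ≈ 90.89 kt.
Hurricane Vongfong: ΔP = 97; V ≈ 6.6 × 97^0.646 ≈ 126.76 kt.
Difference ≈ 90.89 − 126.76 = -35.87 → -36 kt.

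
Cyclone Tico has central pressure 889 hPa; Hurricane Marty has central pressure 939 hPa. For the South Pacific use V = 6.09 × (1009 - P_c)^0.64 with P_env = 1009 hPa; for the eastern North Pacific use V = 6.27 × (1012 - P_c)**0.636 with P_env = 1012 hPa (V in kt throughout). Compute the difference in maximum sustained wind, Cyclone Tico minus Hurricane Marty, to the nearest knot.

Cyclone Tico: ΔP = 120; V ≈ 6.09 × 120^0.64 ≈ 130.40 kt.
Hurricane Marty: ΔP = 73; V ≈ 6.27 × 73^0.636 ≈ 96.02 kt.
Difference ≈ 130.40 − 96.02 = 34.38 → 34 kt.

34 kt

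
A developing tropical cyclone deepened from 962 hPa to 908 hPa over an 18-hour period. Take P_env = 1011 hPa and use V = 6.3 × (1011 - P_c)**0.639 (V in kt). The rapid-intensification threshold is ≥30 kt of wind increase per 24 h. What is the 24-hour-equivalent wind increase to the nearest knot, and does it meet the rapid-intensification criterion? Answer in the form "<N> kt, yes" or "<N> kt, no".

V₁: ΔP = 49, V ≈ 6.3 × 49^0.639 ≈ 75.75 kt.
V₂: ΔP = 103, V ≈ 6.3 × 103^0.639 ≈ 121.77 kt.
ΔV over 18 h = 46.02 kt → 24 h equivalent = 46.02 × 24/18 ≈ 61.36 kt.
61 kt ≥ 30 kt ⇒ rapid intensification.

61 kt, yes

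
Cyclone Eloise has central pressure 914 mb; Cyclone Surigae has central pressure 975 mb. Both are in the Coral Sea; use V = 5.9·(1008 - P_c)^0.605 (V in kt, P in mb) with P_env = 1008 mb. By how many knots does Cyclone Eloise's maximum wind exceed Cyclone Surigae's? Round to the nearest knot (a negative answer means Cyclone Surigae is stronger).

43 kt

Cyclone Eloise: ΔP = 94; V ≈ 5.9 × 94^0.605 ≈ 92.17 kt.
Cyclone Surigae: ΔP = 33; V ≈ 5.9 × 33^0.605 ≈ 48.93 kt.
Difference ≈ 92.17 − 48.93 = 43.24 → 43 kt.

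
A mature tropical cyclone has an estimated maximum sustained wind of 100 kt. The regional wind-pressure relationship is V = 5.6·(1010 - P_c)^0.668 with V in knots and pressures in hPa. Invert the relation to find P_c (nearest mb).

935 mb

ΔP = (V / 5.6)^(1/0.668) = (100/5.6)^1.497.
100/5.6 = 17.857; 17.857^1.497 ≈ 74.81 mb.
P_c = 1010 − 74.81 = 935.19 ≈ 935 mb.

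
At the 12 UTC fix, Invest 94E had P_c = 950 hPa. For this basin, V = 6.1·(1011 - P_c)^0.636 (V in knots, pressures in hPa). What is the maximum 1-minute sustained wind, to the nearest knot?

83 kt

ΔP = 1011 − 950 = 61 hPa.
61^0.636 ≈ 13.661.
V ≈ 6.1 × 13.661 ≈ 83.3 kt.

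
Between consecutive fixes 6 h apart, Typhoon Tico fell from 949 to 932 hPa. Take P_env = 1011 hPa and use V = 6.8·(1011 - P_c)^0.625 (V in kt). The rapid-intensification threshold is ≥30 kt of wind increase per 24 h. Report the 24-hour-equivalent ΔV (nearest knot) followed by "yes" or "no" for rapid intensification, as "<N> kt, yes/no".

V₁: ΔP = 62, V ≈ 6.8 × 62^0.625 ≈ 89.69 kt.
V₂: ΔP = 79, V ≈ 6.8 × 79^0.625 ≈ 104.36 kt.
ΔV over 6 h = 14.67 kt → 24 h equivalent = 14.67 × 24/6 ≈ 58.68 kt.
59 kt ≥ 30 kt ⇒ rapid intensification.

59 kt, yes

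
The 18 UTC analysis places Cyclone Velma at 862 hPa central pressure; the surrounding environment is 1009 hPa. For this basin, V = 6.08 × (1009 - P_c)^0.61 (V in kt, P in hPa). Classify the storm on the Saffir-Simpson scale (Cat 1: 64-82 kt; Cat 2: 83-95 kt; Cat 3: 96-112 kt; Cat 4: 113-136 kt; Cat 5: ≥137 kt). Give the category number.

4

ΔP = 1009 − 862 = 147 hPa.
V ≈ 6.08 × 147^0.61 = 6.08 × 20.99 ≈ 128 kt.
128 kt falls in the Category 4 band.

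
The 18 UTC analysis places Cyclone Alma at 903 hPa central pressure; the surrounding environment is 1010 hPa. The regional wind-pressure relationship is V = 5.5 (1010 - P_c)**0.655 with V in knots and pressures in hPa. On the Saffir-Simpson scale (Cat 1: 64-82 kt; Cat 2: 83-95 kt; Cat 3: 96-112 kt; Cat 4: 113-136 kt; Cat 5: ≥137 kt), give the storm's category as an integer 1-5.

ΔP = 1010 − 903 = 107 hPa.
V ≈ 5.5 × 107^0.655 = 5.5 × 21.34 ≈ 117 kt.
117 kt falls in the Category 4 band.

4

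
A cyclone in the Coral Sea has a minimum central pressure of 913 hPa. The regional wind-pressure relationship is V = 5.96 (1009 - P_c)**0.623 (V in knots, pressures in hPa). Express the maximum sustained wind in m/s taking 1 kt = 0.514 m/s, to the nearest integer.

ΔP = 1009 − 913 = 96 hPa.
V ≈ 5.96 × 96^0.623 = 5.96 × 17.177 ≈ 102.377 kt.
102.377 × 0.514 ≈ 52.62 m/s → 53 m/s.

53 m/s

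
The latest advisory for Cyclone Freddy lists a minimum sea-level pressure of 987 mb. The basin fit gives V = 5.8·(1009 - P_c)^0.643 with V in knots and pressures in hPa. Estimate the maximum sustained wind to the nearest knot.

42 kt

ΔP = 1009 − 987 = 22 mb.
22^0.643 ≈ 7.298.
V ≈ 5.8 × 7.298 ≈ 42.3 kt.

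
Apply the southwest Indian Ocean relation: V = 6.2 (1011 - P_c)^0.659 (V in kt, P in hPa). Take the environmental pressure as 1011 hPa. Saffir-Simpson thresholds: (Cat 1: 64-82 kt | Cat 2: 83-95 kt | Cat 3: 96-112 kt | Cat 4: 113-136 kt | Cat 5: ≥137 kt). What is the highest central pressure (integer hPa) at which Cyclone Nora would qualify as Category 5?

901 hPa

Category 5 begins at V = 137 kt.
Required ΔP = (137/6.2)^(1/0.659) = 22.097^1.517 ≈ 109.64 hPa.
P_c ≤ 1011 − 109.64 = 901.36, so the highest integer P_c is 901 hPa.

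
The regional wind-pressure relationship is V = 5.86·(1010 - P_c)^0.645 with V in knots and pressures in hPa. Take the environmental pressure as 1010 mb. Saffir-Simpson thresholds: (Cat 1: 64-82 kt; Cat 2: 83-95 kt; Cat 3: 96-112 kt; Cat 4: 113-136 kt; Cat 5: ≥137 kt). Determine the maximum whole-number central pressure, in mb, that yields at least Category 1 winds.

Category 1 begins at V = 64 kt.
Required ΔP = (64/5.86)^(1/0.645) = 10.922^1.550 ≈ 40.71 mb.
P_c ≤ 1010 − 40.71 = 969.29, so the highest integer P_c is 969 mb.

969 mb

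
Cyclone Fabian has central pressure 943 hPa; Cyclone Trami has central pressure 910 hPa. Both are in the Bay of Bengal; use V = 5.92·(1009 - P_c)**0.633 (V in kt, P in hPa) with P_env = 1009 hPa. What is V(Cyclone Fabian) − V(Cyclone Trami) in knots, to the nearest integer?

-25 kt

Cyclone Fabian: ΔP = 66; V ≈ 5.92 × 66^0.633 ≈ 83.96 kt.
Cyclone Trami: ΔP = 99; V ≈ 5.92 × 99^0.633 ≈ 108.53 kt.
Difference ≈ 83.96 − 108.53 = -24.57 → -25 kt.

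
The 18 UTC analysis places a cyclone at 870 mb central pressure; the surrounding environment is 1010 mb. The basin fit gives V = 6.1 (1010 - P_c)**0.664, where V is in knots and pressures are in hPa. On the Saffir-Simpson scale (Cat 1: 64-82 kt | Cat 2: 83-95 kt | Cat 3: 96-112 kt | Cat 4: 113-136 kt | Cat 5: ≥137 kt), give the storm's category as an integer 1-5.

5

ΔP = 1010 − 870 = 140 mb.
V ≈ 6.1 × 140^0.664 = 6.1 × 26.61 ≈ 162 kt.
162 kt falls in the Category 5 band.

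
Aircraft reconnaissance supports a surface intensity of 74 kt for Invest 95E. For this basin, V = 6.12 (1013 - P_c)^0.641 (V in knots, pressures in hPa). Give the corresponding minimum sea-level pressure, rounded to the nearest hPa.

964 hPa

ΔP = (V / 6.12)^(1/0.641) = (74/6.12)^1.560.
74/6.12 = 12.092; 12.092^1.560 ≈ 48.84 hPa.
P_c = 1013 − 48.84 = 964.16 ≈ 964 hPa.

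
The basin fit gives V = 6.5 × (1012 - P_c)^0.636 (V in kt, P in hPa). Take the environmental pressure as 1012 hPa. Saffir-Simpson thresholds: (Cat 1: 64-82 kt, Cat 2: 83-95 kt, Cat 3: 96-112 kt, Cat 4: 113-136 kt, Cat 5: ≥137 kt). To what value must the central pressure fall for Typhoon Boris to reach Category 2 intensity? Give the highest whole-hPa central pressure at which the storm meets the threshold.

957 hPa

Category 2 begins at V = 83 kt.
Required ΔP = (83/6.5)^(1/0.636) = 12.769^1.572 ≈ 54.86 hPa.
P_c ≤ 1012 − 54.86 = 957.14, so the highest integer P_c is 957 hPa.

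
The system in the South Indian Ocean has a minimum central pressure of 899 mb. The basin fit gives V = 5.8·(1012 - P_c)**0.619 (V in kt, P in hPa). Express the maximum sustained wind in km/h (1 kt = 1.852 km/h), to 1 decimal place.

ΔP = 1012 − 899 = 113 mb.
V ≈ 5.8 × 113^0.619 = 5.8 × 18.658 ≈ 108.214 kt.
108.214 × 1.852 ≈ 200.41 km/h → 200.4 km/h.

200.4 km/h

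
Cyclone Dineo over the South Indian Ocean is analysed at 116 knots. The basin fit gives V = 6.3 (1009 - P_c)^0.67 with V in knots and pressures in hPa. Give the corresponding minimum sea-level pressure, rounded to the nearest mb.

932 mb

ΔP = (V / 6.3)^(1/0.67) = (116/6.3)^1.493.
116/6.3 = 18.413; 18.413^1.493 ≈ 77.31 mb.
P_c = 1009 − 77.31 = 931.69 ≈ 932 mb.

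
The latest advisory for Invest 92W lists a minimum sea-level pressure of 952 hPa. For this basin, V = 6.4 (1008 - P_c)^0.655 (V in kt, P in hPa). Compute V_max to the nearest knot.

ΔP = 1008 − 952 = 56 hPa.
56^0.655 ≈ 13.966.
V ≈ 6.4 × 13.966 ≈ 89.4 kt.

89 kt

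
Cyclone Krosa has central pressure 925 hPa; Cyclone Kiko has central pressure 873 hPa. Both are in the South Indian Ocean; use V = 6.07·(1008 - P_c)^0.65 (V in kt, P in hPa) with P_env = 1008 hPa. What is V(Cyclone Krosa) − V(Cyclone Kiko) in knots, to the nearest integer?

Cyclone Krosa: ΔP = 83; V ≈ 6.07 × 83^0.65 ≈ 107.30 kt.
Cyclone Kiko: ΔP = 135; V ≈ 6.07 × 135^0.65 ≈ 147.20 kt.
Difference ≈ 107.30 − 147.20 = -39.90 → -40 kt.

-40 kt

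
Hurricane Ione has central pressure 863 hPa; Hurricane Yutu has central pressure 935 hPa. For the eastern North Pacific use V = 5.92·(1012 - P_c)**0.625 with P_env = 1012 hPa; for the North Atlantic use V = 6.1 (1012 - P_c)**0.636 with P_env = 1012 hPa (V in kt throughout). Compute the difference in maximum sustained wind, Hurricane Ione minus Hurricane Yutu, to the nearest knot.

Hurricane Ione: ΔP = 149; V ≈ 5.92 × 149^0.625 ≈ 135.07 kt.
Hurricane Yutu: ΔP = 77; V ≈ 6.1 × 77^0.636 ≈ 96.64 kt.
Difference ≈ 135.07 − 96.64 = 38.43 → 38 kt.

38 kt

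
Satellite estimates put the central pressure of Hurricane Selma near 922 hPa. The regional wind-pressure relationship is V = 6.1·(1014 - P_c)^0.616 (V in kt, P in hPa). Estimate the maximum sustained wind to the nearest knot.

99 kt

ΔP = 1014 − 922 = 92 hPa.
92^0.616 ≈ 16.207.
V ≈ 6.1 × 16.207 ≈ 98.9 kt.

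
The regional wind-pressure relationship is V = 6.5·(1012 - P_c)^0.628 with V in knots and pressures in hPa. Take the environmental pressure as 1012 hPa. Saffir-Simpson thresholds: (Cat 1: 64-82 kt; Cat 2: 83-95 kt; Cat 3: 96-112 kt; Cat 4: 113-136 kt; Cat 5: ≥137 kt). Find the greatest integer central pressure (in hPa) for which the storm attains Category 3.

939 hPa

Category 3 begins at V = 96 kt.
Required ΔP = (96/6.5)^(1/0.628) = 14.769^1.592 ≈ 72.78 hPa.
P_c ≤ 1012 − 72.78 = 939.22, so the highest integer P_c is 939 hPa.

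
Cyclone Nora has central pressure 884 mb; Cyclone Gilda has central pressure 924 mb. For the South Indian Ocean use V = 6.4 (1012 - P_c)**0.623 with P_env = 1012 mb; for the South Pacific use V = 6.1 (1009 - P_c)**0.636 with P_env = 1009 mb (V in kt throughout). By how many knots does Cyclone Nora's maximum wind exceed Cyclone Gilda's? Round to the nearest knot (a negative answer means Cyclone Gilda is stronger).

29 kt

Cyclone Nora: ΔP = 128; V ≈ 6.4 × 128^0.623 ≈ 131.51 kt.
Cyclone Gilda: ΔP = 85; V ≈ 6.1 × 85^0.636 ≈ 102.91 kt.
Difference ≈ 131.51 − 102.91 = 28.60 → 29 kt.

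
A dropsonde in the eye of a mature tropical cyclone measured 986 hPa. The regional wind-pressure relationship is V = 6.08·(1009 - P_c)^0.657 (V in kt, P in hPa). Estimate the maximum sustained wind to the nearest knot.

ΔP = 1009 − 986 = 23 hPa.
23^0.657 ≈ 7.846.
V ≈ 6.08 × 7.846 ≈ 47.7 kt.

48 kt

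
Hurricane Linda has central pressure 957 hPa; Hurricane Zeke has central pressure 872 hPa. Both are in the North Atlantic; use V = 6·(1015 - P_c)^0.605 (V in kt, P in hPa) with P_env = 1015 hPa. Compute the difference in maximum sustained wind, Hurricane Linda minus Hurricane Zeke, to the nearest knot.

Hurricane Linda: ΔP = 58; V ≈ 6 × 58^0.605 ≈ 69.99 kt.
Hurricane Zeke: ΔP = 143; V ≈ 6 × 143^0.605 ≈ 120.82 kt.
Difference ≈ 69.99 − 120.82 = -50.83 → -51 kt.

-51 kt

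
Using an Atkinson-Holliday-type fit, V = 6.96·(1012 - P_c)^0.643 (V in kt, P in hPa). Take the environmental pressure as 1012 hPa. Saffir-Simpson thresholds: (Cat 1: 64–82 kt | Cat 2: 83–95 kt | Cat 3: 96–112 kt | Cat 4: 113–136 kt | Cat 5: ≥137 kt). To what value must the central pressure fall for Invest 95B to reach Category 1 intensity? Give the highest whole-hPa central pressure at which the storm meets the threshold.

Category 1 begins at V = 64 kt.
Required ΔP = (64/6.96)^(1/0.643) = 9.195^1.555 ≈ 31.52 hPa.
P_c ≤ 1012 − 31.52 = 980.48, so the highest integer P_c is 980 hPa.

980 hPa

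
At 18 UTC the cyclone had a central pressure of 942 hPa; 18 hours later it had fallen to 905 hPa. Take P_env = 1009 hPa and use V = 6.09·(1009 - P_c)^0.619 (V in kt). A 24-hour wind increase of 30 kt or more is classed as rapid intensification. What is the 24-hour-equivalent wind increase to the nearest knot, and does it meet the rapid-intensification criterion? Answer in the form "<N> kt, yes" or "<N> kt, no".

34 kt, yes

V₁: ΔP = 67, V ≈ 6.09 × 67^0.619 ≈ 82.22 kt.
V₂: ΔP = 104, V ≈ 6.09 × 104^0.619 ≈ 107.93 kt.
ΔV over 18 h = 25.71 kt → 24 h equivalent = 25.71 × 24/18 ≈ 34.28 kt.
34 kt ≥ 30 kt ⇒ rapid intensification.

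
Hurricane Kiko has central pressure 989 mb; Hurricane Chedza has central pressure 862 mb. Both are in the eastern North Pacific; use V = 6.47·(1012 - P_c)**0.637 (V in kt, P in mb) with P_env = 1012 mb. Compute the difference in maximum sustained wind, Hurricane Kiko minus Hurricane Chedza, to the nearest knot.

-110 kt

Hurricane Kiko: ΔP = 23; V ≈ 6.47 × 23^0.637 ≈ 47.68 kt.
Hurricane Chedza: ΔP = 150; V ≈ 6.47 × 150^0.637 ≈ 157.43 kt.
Difference ≈ 47.68 − 157.43 = -109.75 → -110 kt.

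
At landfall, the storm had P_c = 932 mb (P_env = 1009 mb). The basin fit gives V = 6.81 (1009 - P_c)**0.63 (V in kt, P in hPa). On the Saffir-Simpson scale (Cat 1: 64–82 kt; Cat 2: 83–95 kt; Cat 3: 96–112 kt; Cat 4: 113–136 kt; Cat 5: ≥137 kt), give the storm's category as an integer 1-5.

ΔP = 1009 − 932 = 77 mb.
V ≈ 6.81 × 77^0.63 = 6.81 × 15.43 ≈ 105 kt.
105 kt falls in the Category 3 band.

3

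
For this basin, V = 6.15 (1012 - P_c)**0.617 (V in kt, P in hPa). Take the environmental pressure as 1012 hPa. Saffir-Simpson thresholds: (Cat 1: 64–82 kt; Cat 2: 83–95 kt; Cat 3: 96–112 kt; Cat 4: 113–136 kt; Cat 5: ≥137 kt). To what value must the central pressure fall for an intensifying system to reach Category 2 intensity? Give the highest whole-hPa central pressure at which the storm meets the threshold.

Category 2 begins at V = 83 kt.
Required ΔP = (83/6.15)^(1/0.617) = 13.496^1.621 ≈ 67.88 hPa.
P_c ≤ 1012 − 67.88 = 944.12, so the highest integer P_c is 944 hPa.

944 hPa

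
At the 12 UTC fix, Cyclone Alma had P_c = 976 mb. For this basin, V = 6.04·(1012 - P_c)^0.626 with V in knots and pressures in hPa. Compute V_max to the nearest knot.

ΔP = 1012 − 976 = 36 mb.
36^0.626 ≈ 9.424.
V ≈ 6.04 × 9.424 ≈ 56.9 kt.

57 kt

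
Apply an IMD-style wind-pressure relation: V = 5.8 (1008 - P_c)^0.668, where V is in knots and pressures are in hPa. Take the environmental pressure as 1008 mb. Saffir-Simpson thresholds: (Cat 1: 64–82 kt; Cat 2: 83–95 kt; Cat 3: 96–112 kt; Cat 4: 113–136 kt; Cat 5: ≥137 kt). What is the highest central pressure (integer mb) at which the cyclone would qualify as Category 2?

Category 2 begins at V = 83 kt.
Required ΔP = (83/5.8)^(1/0.668) = 14.310^1.497 ≈ 53.71 mb.
P_c ≤ 1008 − 53.71 = 954.29, so the highest integer P_c is 954 mb.

954 mb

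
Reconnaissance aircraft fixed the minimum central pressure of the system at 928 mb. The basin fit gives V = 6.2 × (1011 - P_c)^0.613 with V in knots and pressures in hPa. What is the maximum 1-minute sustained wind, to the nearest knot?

93 kt

ΔP = 1011 − 928 = 83 mb.
83^0.613 ≈ 15.010.
V ≈ 6.2 × 15.010 ≈ 93.1 kt.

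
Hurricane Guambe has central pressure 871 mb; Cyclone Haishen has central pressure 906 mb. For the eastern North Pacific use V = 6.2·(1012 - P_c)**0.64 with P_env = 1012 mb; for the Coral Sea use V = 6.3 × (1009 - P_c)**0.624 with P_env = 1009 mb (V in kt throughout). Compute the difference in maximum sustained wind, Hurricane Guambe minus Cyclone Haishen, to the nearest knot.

Hurricane Guambe: ΔP = 141; V ≈ 6.2 × 141^0.64 ≈ 147.19 kt.
Cyclone Haishen: ΔP = 103; V ≈ 6.3 × 103^0.624 ≈ 113.59 kt.
Difference ≈ 147.19 − 113.59 = 33.60 → 34 kt.

34 kt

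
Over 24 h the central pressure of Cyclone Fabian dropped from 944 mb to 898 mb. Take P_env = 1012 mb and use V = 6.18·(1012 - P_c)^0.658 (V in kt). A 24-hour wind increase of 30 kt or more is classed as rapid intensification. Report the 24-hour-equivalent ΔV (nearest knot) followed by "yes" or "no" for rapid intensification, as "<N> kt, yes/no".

V₁: ΔP = 68, V ≈ 6.18 × 68^0.658 ≈ 99.26 kt.
V₂: ΔP = 114, V ≈ 6.18 × 114^0.658 ≈ 139.45 kt.
ΔV over 24 h = 40.19 kt → 24 h equivalent = 40.19 × 24/24 ≈ 40.19 kt.
40 kt ≥ 30 kt ⇒ rapid intensification.

40 kt, yes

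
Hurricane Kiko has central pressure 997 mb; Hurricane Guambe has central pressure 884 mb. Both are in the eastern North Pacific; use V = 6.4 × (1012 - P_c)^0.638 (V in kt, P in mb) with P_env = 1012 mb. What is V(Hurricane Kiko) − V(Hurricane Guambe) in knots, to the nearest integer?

-105 kt

Hurricane Kiko: ΔP = 15; V ≈ 6.4 × 15^0.638 ≈ 36.02 kt.
Hurricane Guambe: ΔP = 128; V ≈ 6.4 × 128^0.638 ≈ 141.44 kt.
Difference ≈ 36.02 − 141.44 = -105.42 → -105 kt.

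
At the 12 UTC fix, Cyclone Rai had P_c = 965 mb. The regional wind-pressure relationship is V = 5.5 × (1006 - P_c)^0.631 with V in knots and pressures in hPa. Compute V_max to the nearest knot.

ΔP = 1006 − 965 = 41 mb.
41^0.631 ≈ 10.415.
V ≈ 5.5 × 10.415 ≈ 57.3 kt.

57 kt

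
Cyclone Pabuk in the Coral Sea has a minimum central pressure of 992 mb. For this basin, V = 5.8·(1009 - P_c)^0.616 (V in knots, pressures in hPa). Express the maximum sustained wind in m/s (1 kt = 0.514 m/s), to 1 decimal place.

ΔP = 1009 − 992 = 17 mb.
V ≈ 5.8 × 17^0.616 = 5.8 × 5.727 ≈ 33.219 kt.
33.219 × 0.514 ≈ 17.07 m/s → 17.1 m/s.

17.1 m/s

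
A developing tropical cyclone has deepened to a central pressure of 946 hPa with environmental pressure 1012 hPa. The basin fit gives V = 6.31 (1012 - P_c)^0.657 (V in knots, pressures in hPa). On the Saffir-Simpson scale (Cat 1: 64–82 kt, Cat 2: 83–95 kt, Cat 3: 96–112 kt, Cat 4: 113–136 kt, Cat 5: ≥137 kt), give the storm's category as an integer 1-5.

ΔP = 1012 − 946 = 66 hPa.
V ≈ 6.31 × 66^0.657 = 6.31 × 15.68 ≈ 99 kt.
99 kt falls in the Category 3 band.

3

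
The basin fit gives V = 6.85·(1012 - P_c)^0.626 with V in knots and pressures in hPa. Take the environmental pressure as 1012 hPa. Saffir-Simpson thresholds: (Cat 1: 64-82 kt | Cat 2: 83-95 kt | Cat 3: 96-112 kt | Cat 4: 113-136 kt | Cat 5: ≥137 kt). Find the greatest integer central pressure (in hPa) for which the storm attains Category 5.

892 hPa

Category 5 begins at V = 137 kt.
Required ΔP = (137/6.85)^(1/0.626) = 20.000^1.597 ≈ 119.76 hPa.
P_c ≤ 1012 − 119.76 = 892.24, so the highest integer P_c is 892 hPa.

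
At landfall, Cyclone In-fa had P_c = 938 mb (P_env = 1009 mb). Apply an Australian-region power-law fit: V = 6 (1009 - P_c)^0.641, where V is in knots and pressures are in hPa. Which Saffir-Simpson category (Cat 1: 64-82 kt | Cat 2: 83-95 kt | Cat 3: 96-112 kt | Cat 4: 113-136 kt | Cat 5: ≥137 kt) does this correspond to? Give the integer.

2

ΔP = 1009 − 938 = 71 mb.
V ≈ 6 × 71^0.641 = 6 × 15.37 ≈ 92 kt.
92 kt falls in the Category 2 band.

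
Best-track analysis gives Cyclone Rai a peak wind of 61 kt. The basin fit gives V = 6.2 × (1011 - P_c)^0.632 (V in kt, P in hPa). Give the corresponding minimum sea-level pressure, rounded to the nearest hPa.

ΔP = (V / 6.2)^(1/0.632) = (61/6.2)^1.582.
61/6.2 = 9.839; 9.839^1.582 ≈ 37.25 hPa.
P_c = 1011 − 37.25 = 973.75 ≈ 974 hPa.

974 hPa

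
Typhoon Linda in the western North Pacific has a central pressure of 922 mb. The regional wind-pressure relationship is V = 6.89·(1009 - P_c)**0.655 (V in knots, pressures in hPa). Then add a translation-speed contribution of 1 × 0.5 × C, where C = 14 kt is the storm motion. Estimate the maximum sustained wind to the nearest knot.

ΔP = 1009 − 922 = 87 mb.
87^0.655 ≈ 18.637.
V ≈ 6.89 × 18.637 ≈ 128.4 kt.
Translation term: 1 × 0.5 × 14 = 7 kt.
Corrected V ≈ 135.4 kt → 135 kt.

135 kt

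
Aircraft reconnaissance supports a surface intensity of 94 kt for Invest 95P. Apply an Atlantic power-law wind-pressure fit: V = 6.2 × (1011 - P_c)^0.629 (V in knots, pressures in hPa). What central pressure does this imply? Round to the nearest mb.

936 mb

ΔP = (V / 6.2)^(1/0.629) = (94/6.2)^1.590.
94/6.2 = 15.161; 15.161^1.590 ≈ 75.36 mb.
P_c = 1011 − 75.36 = 935.64 ≈ 936 mb.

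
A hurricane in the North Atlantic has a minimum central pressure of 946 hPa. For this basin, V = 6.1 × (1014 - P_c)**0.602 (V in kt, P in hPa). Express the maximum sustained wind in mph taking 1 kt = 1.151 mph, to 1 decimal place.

89.0 mph

ΔP = 1014 − 946 = 68 hPa.
V ≈ 6.1 × 68^0.602 = 6.1 × 12.681 ≈ 77.357 kt.
77.357 × 1.151 ≈ 89.04 mph → 89.0 mph.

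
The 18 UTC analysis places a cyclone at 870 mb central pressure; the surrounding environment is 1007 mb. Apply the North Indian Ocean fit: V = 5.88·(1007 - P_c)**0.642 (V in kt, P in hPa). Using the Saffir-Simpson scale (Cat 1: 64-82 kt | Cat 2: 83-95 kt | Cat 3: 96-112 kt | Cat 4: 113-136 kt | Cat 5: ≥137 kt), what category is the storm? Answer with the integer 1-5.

ΔP = 1007 − 870 = 137 mb.
V ≈ 5.88 × 137^0.642 = 5.88 × 23.54 ≈ 138 kt.
138 kt falls in the Category 5 band.

5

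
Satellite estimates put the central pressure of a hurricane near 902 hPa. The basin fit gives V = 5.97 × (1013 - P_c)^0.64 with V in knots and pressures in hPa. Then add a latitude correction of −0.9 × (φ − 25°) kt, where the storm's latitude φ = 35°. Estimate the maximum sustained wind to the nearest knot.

113 kt

ΔP = 1013 − 902 = 111 hPa.
111^0.64 ≈ 20.371.
V ≈ 5.97 × 20.371 ≈ 121.6 kt.
Latitude correction: −0.9 × (35 − 25) = -9 kt.
Corrected V ≈ 112.6 kt → 113 kt.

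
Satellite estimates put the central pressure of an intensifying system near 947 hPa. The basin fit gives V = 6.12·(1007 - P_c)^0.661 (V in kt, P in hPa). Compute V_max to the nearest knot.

ΔP = 1007 − 947 = 60 hPa.
60^0.661 ≈ 14.975.
V ≈ 6.12 × 14.975 ≈ 91.6 kt.

92 kt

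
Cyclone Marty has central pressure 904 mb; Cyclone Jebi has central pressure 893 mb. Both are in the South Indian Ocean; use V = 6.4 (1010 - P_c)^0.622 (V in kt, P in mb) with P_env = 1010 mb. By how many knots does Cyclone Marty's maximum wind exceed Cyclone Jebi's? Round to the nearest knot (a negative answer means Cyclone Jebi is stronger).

Cyclone Marty: ΔP = 106; V ≈ 6.4 × 106^0.622 ≈ 116.39 kt.
Cyclone Jebi: ΔP = 117; V ≈ 6.4 × 117^0.622 ≈ 123.76 kt.
Difference ≈ 116.39 − 123.76 = -7.37 → -7 kt.

-7 kt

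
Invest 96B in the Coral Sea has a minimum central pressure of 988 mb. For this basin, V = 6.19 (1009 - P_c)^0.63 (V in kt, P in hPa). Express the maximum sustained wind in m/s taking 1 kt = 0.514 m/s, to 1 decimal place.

21.7 m/s

ΔP = 1009 − 988 = 21 mb.
V ≈ 6.19 × 21^0.63 = 6.19 × 6.808 ≈ 42.139 kt.
42.139 × 0.514 ≈ 21.66 m/s → 21.7 m/s.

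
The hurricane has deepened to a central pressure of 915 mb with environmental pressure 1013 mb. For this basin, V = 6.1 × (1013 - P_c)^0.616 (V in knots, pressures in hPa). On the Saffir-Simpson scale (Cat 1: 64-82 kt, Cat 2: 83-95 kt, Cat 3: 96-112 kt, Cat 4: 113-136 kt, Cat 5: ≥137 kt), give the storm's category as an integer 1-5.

3

ΔP = 1013 − 915 = 98 mb.
V ≈ 6.1 × 98^0.616 = 6.1 × 16.85 ≈ 103 kt.
103 kt falls in the Category 3 band.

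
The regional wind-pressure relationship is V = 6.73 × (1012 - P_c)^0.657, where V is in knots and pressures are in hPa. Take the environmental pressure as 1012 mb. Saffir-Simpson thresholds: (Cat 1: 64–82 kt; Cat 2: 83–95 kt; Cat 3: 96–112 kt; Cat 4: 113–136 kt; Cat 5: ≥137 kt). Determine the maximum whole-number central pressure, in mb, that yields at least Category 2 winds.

Category 2 begins at V = 83 kt.
Required ΔP = (83/6.73)^(1/0.657) = 12.333^1.522 ≈ 45.78 mb.
P_c ≤ 1012 − 45.78 = 966.22, so the highest integer P_c is 966 mb.

966 mb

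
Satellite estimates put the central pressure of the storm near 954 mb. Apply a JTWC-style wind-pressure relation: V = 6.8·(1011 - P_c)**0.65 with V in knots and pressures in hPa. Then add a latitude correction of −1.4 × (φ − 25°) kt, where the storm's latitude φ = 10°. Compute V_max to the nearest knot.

115 kt

ΔP = 1011 − 954 = 57 mb.
57^0.65 ≈ 13.846.
V ≈ 6.8 × 13.846 ≈ 94.2 kt.
Latitude correction: −1.4 × (10 − 25) = 21 kt.
Corrected V ≈ 115.2 kt → 115 kt.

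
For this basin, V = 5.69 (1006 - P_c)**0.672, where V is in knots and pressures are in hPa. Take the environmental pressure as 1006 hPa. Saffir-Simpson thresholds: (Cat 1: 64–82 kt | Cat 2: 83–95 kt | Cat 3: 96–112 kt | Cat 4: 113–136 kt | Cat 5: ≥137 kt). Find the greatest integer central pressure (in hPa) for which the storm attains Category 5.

Category 5 begins at V = 137 kt.
Required ΔP = (137/5.69)^(1/0.672) = 24.077^1.488 ≈ 113.75 hPa.
P_c ≤ 1006 − 113.75 = 892.25, so the highest integer P_c is 892 hPa.

892 hPa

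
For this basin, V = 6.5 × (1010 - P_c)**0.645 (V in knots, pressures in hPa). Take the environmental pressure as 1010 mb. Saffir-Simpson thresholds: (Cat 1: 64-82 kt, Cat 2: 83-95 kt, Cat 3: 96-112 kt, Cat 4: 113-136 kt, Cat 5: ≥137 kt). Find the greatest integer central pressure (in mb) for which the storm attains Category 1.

Category 1 begins at V = 64 kt.
Required ΔP = (64/6.5)^(1/0.645) = 9.846^1.550 ≈ 34.67 mb.
P_c ≤ 1010 − 34.67 = 975.33, so the highest integer P_c is 975 mb.

975 mb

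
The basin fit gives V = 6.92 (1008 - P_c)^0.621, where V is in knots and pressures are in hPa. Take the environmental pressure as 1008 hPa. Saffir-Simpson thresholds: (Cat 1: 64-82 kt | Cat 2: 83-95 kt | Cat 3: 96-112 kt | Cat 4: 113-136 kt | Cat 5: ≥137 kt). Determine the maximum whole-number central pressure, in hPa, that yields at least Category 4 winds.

Category 4 begins at V = 113 kt.
Required ΔP = (113/6.92)^(1/0.621) = 16.329^1.610 ≈ 89.80 hPa.
P_c ≤ 1008 − 89.80 = 918.20, so the highest integer P_c is 918 hPa.

918 hPa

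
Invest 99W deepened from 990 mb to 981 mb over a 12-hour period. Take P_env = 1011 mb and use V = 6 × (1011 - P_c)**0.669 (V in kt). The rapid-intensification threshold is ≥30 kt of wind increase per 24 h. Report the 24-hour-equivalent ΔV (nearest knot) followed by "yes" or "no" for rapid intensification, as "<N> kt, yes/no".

25 kt, no

V₁: ΔP = 21, V ≈ 6 × 21^0.669 ≈ 46.00 kt.
V₂: ΔP = 30, V ≈ 6 × 30^0.669 ≈ 58.39 kt.
ΔV over 12 h = 12.39 kt → 24 h equivalent = 12.39 × 24/12 ≈ 24.78 kt.
25 kt < 30 kt ⇒ not rapid intensification.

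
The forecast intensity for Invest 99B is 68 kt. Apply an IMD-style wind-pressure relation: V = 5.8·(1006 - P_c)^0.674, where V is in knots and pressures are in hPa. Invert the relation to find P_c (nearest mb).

ΔP = (V / 5.8)^(1/0.674) = (68/5.8)^1.484.
68/5.8 = 11.724; 11.724^1.484 ≈ 38.56 mb.
P_c = 1006 − 38.56 = 967.44 ≈ 967 mb.

967 mb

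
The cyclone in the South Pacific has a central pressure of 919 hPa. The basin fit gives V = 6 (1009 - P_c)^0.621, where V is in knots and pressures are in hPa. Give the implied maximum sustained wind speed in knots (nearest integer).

98 kt

ΔP = 1009 − 919 = 90 hPa.
90^0.621 ≈ 16.353.
V ≈ 6 × 16.353 ≈ 98.1 kt.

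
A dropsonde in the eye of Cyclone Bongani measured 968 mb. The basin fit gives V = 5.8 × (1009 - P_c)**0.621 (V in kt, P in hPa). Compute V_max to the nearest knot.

ΔP = 1009 − 968 = 41 mb.
41^0.621 ≈ 10.035.
V ≈ 5.8 × 10.035 ≈ 58.2 kt.

58 kt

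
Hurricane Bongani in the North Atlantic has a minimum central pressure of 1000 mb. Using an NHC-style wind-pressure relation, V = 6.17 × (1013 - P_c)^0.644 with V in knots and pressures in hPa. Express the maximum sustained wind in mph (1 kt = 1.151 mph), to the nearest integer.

37 mph

ΔP = 1013 − 1000 = 13 mb.
V ≈ 6.17 × 13^0.644 = 6.17 × 5.217 ≈ 32.186 kt.
32.186 × 1.151 ≈ 37.05 mph → 37 mph.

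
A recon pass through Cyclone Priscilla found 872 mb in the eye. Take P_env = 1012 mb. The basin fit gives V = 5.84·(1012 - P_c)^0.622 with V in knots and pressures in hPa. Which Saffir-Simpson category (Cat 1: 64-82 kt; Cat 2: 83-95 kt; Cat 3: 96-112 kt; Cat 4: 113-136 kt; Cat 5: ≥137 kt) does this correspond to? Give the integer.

4

ΔP = 1012 − 872 = 140 mb.
V ≈ 5.84 × 140^0.622 = 5.84 × 21.62 ≈ 126 kt.
126 kt falls in the Category 4 band.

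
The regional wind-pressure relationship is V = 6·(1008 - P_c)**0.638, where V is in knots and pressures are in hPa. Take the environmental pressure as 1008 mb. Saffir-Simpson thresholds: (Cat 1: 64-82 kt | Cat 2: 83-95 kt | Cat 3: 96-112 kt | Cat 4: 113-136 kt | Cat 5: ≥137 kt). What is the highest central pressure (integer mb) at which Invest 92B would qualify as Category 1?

Category 1 begins at V = 64 kt.
Required ΔP = (64/6)^(1/0.638) = 10.667^1.567 ≈ 40.86 mb.
P_c ≤ 1008 − 40.86 = 967.14, so the highest integer P_c is 967 mb.

967 mb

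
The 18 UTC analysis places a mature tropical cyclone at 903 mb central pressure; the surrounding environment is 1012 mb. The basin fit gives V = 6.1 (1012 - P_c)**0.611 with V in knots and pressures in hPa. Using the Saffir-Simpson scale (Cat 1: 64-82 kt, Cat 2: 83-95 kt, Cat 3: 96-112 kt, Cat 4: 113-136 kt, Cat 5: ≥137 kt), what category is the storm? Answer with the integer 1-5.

3

ΔP = 1012 − 903 = 109 mb.
V ≈ 6.1 × 109^0.611 = 6.1 × 17.57 ≈ 107 kt.
107 kt falls in the Category 3 band.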